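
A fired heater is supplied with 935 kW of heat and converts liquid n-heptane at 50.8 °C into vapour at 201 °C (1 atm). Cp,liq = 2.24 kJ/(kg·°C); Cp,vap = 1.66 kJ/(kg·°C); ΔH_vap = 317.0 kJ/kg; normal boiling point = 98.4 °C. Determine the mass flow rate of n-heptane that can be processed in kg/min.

ṁ = 94.5 kg/min

Δh = 2.24×(98.4−50.8) + 317.0 + 1.66×(201−98.4) = 593.94 kJ/kg
Q = 935 kW = 935 kJ/s = 56100 kJ/min
ṁ = Q/Δh = 56100 / 593.94 = 94.454 kg/min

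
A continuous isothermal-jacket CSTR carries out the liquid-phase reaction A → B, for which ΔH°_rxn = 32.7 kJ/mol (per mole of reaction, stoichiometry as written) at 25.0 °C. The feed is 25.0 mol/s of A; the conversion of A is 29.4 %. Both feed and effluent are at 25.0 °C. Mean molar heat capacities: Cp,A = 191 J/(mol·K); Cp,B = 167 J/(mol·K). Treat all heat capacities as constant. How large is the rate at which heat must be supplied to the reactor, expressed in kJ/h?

Extent of reaction ξ = 0.294 × 25.0 = 7.35 mol/s
Reaction term: ξ·ΔH°_rxn = 7.35 × 32.7 = 240.34 kJ/s
Q = ΔH = 240.34 kJ/s = 240.34 kW
Heat supplied = 865240 kJ/h

Q_in = 865000 kJ/h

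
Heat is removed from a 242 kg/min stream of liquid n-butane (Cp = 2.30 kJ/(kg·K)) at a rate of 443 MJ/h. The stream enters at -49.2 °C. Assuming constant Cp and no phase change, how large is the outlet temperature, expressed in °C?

Q = 443 MJ/h = 7383.3 kJ/min
ΔT = Q/(ṁ·Cp) = 7383.3/(242×2.30) = 13.265 K
T_out = -49.2 − 13.265 = -62.465 °C

T_out = -62.5 °C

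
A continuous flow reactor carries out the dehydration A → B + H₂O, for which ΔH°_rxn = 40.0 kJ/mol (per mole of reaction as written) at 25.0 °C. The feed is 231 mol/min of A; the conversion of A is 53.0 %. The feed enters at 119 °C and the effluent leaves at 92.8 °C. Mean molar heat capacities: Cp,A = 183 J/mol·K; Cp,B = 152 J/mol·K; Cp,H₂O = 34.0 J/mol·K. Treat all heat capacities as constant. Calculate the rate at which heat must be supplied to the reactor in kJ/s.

Q_in = 63.6 kJ/s

Extent of reaction ξ = 0.530 × 231 = 122.43 mol/min
Reaction term: ξ·ΔH°_rxn = 122.43 × 40.0 = 4897.2 kJ/min
Sensible, feed 119→25 °C: -3973.7 kJ/min
Outlet flows (mol/min): A 108.57, B 122.43, H₂O 122.43
Sensible, products 25→92.8 °C: 2891 kJ/min
Q = ΔH = 3814.5 kJ/min = 63.576 kW
Heat supplied = 63.576 kJ/s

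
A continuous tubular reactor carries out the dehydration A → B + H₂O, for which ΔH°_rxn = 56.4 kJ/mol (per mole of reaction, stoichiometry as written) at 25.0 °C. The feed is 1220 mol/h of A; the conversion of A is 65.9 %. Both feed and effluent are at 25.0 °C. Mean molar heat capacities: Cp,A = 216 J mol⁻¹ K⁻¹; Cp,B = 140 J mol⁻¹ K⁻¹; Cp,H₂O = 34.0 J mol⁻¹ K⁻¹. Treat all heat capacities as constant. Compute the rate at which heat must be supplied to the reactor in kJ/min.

Q_in = 756 kJ/min

Extent of reaction ξ = 0.659 × 1220 = 803.98 mol/h
Reaction term: ξ·ΔH°_rxn = 803.98 × 56.4 = 45344 kJ/h
Q = ΔH = 45344 kJ/h = 12.596 kW
Heat supplied = 755.74 kJ/min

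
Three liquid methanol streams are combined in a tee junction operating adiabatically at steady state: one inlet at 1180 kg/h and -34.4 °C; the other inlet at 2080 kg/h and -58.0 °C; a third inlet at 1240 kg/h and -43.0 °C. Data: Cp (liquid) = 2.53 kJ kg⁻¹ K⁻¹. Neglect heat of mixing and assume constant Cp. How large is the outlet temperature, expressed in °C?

T_out = -47.7 °C

No heat crosses the boundary, so H_out = H_in.
Σ ṁᵢCp,ᵢTᵢ = 1180×2.53×-34.4 + 2080×2.53×-58.0 + 1240×2.53×-43.0 = -542820
Σ ṁᵢCp,ᵢ = 1180×2.53 + 2080×2.53 + 1240×2.53 = 11385
T_out = -542820 / 11385 = -47.678 °C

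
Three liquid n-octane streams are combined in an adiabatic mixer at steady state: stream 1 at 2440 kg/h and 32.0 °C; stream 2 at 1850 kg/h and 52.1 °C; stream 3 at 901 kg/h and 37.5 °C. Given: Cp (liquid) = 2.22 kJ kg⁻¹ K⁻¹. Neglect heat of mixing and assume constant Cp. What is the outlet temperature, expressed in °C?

Adiabatic, steady state ⇒ Σ ṁᵢCp,ᵢ(T_out − Tᵢ) = 0
T_out = Σ ṁᵢCp,ᵢTᵢ / Σ ṁᵢCp,ᵢ
      = 462320 / 11524 = 40.118 °C

T_out = 40.1 °C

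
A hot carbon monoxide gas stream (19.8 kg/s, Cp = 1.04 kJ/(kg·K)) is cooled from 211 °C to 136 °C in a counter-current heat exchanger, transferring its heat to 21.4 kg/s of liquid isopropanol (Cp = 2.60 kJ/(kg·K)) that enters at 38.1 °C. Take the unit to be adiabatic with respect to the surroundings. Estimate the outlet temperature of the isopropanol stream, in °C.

Heat released by hot stream: Q = 19.8 × 1.04 × (211 − 136) = 1544.4 kJ/s
Energy balance on cold side (adiabatic exchanger): Q = ṁ_c·Cp_c·(T_c,out − T_c,in)
T_c,out = 38.1 + 1544.4/(21.4 × 2.60) = 65.857 °C

T_c,out = 65.9 °C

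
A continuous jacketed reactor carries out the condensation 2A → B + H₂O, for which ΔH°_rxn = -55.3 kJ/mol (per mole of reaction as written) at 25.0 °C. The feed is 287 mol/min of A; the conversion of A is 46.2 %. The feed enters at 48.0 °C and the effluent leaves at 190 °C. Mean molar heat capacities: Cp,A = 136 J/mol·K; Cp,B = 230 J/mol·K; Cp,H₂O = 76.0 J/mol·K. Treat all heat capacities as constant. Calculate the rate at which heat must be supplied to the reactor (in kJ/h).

Extent of reaction ξ = 0.462 × 287 / 2 = 66.297 mol/min
Reaction term: ξ·ΔH°_rxn = 66.297 × -55.3 = -3666.2 kJ/min
Sensible, feed 48.0→25 °C: -897.74 kJ/min
Outlet flows (mol/min): A 154.41, B 66.297, H₂O 66.297
Sensible, products 25→190 °C: 6812.2 kJ/min
Q = ΔH = 2248.2 kJ/min = 37.471 kW
Heat supplied = 134890 kJ/h

Q_in = 135000 kJ/h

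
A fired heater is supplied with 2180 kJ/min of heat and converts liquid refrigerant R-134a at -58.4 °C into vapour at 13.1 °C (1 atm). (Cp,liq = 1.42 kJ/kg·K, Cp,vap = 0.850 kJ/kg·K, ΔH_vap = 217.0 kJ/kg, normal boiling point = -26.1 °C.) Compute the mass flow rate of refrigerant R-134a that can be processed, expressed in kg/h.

Δh = 1.42×(-26.1−-58.4) + 217.0 + 0.850×(13.1−-26.1) = 296.19 kJ/kg
Q = 2180 kJ/min = 36.333 kJ/s = 130800 kJ/h
ṁ = Q/Δh = 130800 / 296.19 = 441.61 kg/h

ṁ = 442 kg/h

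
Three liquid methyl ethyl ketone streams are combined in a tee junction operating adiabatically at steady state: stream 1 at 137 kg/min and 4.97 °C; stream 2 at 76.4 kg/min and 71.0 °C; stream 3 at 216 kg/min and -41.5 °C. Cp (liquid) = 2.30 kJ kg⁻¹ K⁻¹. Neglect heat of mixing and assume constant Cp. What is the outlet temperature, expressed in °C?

No heat crosses the boundary, so H_out = H_in.
Σ ṁᵢCp,ᵢTᵢ = 137×2.30×4.97 + 76.4×2.30×71.0 + 216×2.30×-41.5 = -6575
Σ ṁᵢCp,ᵢ = 137×2.30 + 76.4×2.30 + 216×2.30 = 987.62
T_out = -6575 / 987.62 = -6.6575 °C

T_out = -6.66 °C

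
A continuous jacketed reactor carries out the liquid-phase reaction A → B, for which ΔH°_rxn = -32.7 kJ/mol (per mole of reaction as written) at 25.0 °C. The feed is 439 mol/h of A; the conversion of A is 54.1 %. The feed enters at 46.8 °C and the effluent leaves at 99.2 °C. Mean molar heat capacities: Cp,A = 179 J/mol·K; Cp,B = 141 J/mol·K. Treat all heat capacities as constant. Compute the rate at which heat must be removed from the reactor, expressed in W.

Extent of reaction ξ = 0.541 × 439 = 237.5 mol/h
Reaction term: ξ·ΔH°_rxn = 237.5 × -32.7 = -7766.2 kJ/h
Sensible, feed 46.8→25 °C: -1713.1 kJ/h
Outlet flows (mol/h): A 201.5, B 237.5
Sensible, products 25→99.2 °C: 5161.1 kJ/h
Q = ΔH = -4318.2 kJ/h = -1.1995 kW
Heat removed = 1199.5 W

Q_out = 1200 W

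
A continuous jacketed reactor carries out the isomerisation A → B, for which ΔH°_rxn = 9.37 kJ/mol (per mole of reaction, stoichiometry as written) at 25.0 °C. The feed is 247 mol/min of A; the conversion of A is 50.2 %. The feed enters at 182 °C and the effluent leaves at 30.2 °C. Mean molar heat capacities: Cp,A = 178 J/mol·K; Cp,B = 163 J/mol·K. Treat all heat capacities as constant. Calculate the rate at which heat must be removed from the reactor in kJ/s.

Extent of reaction ξ = 0.502 × 247 = 123.99 mol/min
Reaction term: ξ·ΔH°_rxn = 123.99 × 9.37 = 1161.8 kJ/min
Sensible, feed 182→25 °C: -6902.7 kJ/min
Outlet flows (mol/min): A 123.01, B 123.99
Sensible, products 25→30.2 °C: 218.95 kJ/min
Q = ΔH = -5521.9 kJ/min = -92.031 kW
Heat removed = 92.031 kJ/s

Q_out = 92.0 kJ/s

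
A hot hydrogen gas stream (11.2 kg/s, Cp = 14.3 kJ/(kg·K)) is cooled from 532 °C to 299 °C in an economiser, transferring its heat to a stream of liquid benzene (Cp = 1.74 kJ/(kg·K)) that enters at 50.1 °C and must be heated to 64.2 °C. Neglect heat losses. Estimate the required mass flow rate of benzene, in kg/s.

Heat released by hot stream: Q = 11.2 × 14.3 × (532 − 299) = 37317 kJ/s
Energy balance on cold side (adiabatic exchanger): Q = ṁ_c·Cp_c·(T_c,out − T_c,in)
ṁ_c = 37317 / [1.74 × (64.2 − 50.1)] = 1521 kg/s

ṁ_c = 1520 kg/s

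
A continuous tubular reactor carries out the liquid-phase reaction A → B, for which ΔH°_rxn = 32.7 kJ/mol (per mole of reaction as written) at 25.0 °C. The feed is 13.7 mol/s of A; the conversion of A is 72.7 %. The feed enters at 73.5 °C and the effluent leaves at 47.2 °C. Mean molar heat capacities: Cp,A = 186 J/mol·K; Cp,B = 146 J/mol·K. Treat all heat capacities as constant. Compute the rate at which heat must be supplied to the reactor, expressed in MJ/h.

Extent of reaction ξ = 0.727 × 13.7 = 9.9599 mol/s
Reaction term: ξ·ΔH°_rxn = 9.9599 × 32.7 = 325.69 kJ/s
Sensible, feed 73.5→25 °C: -123.59 kJ/s
Outlet flows (mol/s): A 3.7401, B 9.9599
Sensible, products 25→47.2 °C: 47.726 kJ/s
Q = ΔH = 249.83 kJ/s = 249.83 kW
Heat supplied = 899.38 MJ/h

Q_in = 899 MJ/h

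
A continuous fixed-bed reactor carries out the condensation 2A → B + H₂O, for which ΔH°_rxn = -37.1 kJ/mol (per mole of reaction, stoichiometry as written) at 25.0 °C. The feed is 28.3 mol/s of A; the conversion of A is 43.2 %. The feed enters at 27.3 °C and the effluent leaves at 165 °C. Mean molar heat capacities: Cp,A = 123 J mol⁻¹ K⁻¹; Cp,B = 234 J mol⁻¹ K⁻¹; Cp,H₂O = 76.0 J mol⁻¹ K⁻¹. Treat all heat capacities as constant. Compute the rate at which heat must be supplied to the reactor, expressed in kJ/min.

Extent of reaction ξ = 0.432 × 28.3 / 2 = 6.1128 mol/s
Reaction term: ξ·ΔH°_rxn = 6.1128 × -37.1 = -226.78 kJ/s
Sensible, feed 27.3→25 °C: -8.0061 kJ/s
Outlet flows (mol/s): A 16.074, B 6.1128, H₂O 6.1128
Sensible, products 25→165 °C: 542.1 kJ/s
Q = ΔH = 307.31 kJ/s = 307.31 kW
Heat supplied = 18438 kJ/min

Q_in = 18400 kJ/min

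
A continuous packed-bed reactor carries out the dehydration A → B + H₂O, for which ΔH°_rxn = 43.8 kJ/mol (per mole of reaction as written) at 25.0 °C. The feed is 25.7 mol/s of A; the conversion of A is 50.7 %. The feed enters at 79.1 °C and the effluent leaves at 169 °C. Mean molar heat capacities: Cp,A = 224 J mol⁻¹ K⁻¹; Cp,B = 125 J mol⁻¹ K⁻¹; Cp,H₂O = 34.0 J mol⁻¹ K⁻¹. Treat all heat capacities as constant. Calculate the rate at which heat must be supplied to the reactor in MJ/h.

Q_in = 3480 MJ/h

Extent of reaction ξ = 0.507 × 25.7 = 13.03 mol/s
Reaction term: ξ·ΔH°_rxn = 13.03 × 43.8 = 570.71 kJ/s
Sensible, feed 79.1→25 °C: -311.44 kJ/s
Outlet flows (mol/s): A 12.67, B 13.03, H₂O 13.03
Sensible, products 25→169 °C: 707.02 kJ/s
Q = ΔH = 966.29 kJ/s = 966.29 kW
Heat supplied = 3478.6 MJ/h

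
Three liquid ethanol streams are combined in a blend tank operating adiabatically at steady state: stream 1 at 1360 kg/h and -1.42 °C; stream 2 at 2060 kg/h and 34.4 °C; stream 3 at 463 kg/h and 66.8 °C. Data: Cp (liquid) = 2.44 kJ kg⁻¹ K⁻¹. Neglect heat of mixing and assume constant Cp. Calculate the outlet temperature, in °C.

T_out = 25.7 °C

No heat crosses the boundary, so H_out = H_in.
Σ ṁᵢCp,ᵢTᵢ = 1360×2.44×-1.42 + 2060×2.44×34.4 + 463×2.44×66.8 = 243660
Σ ṁᵢCp,ᵢ = 1360×2.44 + 2060×2.44 + 463×2.44 = 9474.5
T_out = 243660 / 9474.5 = 25.718 °C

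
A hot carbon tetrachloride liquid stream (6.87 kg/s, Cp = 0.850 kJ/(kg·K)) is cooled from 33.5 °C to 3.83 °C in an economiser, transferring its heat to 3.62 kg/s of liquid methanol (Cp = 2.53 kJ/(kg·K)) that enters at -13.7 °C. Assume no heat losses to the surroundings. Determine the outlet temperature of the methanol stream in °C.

T_c,out = 5.22 °C

Heat released by hot stream: Q = 6.87 × 0.850 × (33.5 − 3.83) = 173.26 kJ/s
Energy balance on cold side (adiabatic exchanger): Q = ṁ_c·Cp_c·(T_c,out − T_c,in)
T_c,out = -13.7 + 173.26/(3.62 × 2.53) = 5.2175 °C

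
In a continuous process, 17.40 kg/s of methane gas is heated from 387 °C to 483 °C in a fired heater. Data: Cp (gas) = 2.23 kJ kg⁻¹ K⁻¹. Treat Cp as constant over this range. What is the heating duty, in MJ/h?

Q = ṁ·Cp·ΔT = 17.40 × 2.23 × (483 − 387) = 3725 kJ/s
Heating duty = 13410 MJ/h

Q = 13400 MJ/h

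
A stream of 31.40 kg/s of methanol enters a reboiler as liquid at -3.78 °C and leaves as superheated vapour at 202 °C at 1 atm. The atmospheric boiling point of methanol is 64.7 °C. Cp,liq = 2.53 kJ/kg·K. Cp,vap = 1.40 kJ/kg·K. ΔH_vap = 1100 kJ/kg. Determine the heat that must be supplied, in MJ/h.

Q = 166000 MJ/h

liquid -3.78→64.7 °C: 173.25 kJ/kg
vaporisation at 64.7 °C: 1100 kJ/kg
vapour 64.7→202 °C: 192.22 kJ/kg
Δh = 173.25 + 1100 + 192.22 = 1465.5 kJ/kg
Q = ṁ·Δh = 31.40 kg/s × 1465.5 kJ/kg = 46016 kJ/s
|Q| = 46016 kW = 165660 MJ/h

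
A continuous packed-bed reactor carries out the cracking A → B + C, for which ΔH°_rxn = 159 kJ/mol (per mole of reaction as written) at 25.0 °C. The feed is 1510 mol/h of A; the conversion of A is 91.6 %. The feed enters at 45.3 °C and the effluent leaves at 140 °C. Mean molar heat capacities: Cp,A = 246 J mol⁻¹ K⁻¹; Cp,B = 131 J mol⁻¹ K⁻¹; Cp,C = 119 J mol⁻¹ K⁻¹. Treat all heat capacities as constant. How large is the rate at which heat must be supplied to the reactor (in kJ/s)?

Q_in = 71.0 kJ/s

Extent of reaction ξ = 0.916 × 1510 = 1383.2 mol/h
Reaction term: ξ·ΔH°_rxn = 1383.2 × 159 = 219920 kJ/h
Sensible, feed 45.3→25 °C: -7540.6 kJ/h
Outlet flows (mol/h): A 126.84, B 1383.2, C 1383.2
Sensible, products 25→140 °C: 43354 kJ/h
Q = ΔH = 255740 kJ/h = 71.038 kW
Heat supplied = 71.038 kJ/s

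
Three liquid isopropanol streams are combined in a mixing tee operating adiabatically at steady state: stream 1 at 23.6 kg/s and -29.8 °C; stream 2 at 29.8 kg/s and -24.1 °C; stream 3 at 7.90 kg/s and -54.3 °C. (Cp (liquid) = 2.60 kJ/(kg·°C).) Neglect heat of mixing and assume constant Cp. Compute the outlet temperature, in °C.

No heat crosses the boundary, so H_out = H_in.
T_out = Σ ṁᵢCp,ᵢTᵢ / Σ ṁᵢCp,ᵢ
      = -4811.1 / 159.38 = -30.186 °C

T_out = -30.2 °C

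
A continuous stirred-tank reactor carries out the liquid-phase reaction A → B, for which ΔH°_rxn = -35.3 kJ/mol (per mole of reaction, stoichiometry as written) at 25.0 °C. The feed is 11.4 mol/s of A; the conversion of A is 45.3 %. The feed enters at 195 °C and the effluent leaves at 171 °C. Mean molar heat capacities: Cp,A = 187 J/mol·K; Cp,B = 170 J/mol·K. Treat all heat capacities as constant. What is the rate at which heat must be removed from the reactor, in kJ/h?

Extent of reaction ξ = 0.453 × 11.4 = 5.1642 mol/s
Reaction term: ξ·ΔH°_rxn = 5.1642 × -35.3 = -182.3 kJ/s
Sensible, feed 195→25 °C: -362.41 kJ/s
Outlet flows (mol/s): A 6.2358, B 5.1642
Sensible, products 25→171 °C: 298.43 kJ/s
Q = ΔH = -246.28 kJ/s = -246.28 kW
Heat removed = 886600 kJ/h

Q_out = 887000 kJ/h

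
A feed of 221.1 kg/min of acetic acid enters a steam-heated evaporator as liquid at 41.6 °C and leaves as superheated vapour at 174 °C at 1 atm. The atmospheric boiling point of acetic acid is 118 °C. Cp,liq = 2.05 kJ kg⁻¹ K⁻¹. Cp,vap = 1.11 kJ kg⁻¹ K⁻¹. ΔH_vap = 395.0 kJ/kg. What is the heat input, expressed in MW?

Q = 2.26 MW

liquid 41.6→118 °C: 156.62 kJ/kg
vaporisation at 118 °C: 395 kJ/kg
vapour 118→174 °C: 62.16 kJ/kg
Δh = 156.62 + 395 + 62.16 = 613.78 kJ/kg
Q = ṁ·Δh = 221.1 kg/min × 613.78 kJ/kg = 135710 kJ/min
|Q| = 2261.8 kW = 2.2618 MW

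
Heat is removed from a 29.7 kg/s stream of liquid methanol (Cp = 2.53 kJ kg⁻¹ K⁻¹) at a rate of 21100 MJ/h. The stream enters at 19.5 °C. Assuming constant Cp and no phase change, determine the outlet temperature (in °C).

T_out = -58.5 °C

Q = 21100 MJ/h = 5861.1 kJ/s
ΔT = Q/(ṁ·Cp) = 5861.1/(29.7×2.53) = 78.002 K
T_out = 19.5 − 78.002 = -58.502 °C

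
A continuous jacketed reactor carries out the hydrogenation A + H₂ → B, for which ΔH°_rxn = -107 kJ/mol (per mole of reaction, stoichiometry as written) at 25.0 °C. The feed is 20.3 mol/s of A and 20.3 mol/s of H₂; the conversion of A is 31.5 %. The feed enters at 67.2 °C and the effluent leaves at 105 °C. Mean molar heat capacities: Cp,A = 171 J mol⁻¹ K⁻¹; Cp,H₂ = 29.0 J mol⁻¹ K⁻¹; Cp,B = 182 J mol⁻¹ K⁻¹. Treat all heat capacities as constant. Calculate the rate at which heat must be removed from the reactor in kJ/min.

Q_out = 32400 kJ/min

Extent of reaction ξ = 0.315 × 20.3 = 6.3945 mol/s
Reaction term: ξ·ΔH°_rxn = 6.3945 × -107 = -684.21 kJ/s
Sensible, feed 67.2→25 °C: -171.33 kJ/s
Outlet flows (mol/s): A 13.905, H₂ 13.905, B 6.3945
Sensible, products 25→105 °C: 315.59 kJ/s
Q = ΔH = -539.95 kJ/s = -539.95 kW
Heat removed = 32397 kJ/min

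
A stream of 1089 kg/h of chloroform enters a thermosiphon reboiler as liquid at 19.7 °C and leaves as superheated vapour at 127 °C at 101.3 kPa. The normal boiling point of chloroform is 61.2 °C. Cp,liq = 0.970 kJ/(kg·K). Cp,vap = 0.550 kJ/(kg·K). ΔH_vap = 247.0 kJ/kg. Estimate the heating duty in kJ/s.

Q = 97.8 kJ/s

liquid 19.7→61.2 °C: 40.255 kJ/kg
vaporisation at 61.2 °C: 247 kJ/kg
vapour 61.2→127 °C: 36.19 kJ/kg
Δh = 40.255 + 247 + 36.19 = 323.44 kJ/kg
Q = ṁ·Δh = 1089 kg/h × 323.44 kJ/kg = 352230 kJ/h
|Q| = 97.842 kW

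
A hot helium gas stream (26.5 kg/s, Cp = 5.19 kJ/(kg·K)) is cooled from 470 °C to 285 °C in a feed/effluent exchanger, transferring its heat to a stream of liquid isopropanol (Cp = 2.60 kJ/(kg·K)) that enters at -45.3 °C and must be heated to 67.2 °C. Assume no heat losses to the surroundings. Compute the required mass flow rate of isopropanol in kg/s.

Heat released by hot stream: Q = 26.5 × 5.19 × (470 − 285) = 25444 kJ/s
Energy balance on cold side (adiabatic exchanger): Q = ṁ_c·Cp_c·(T_c,out − T_c,in)
ṁ_c = 25444 / [2.60 × (67.2 − -45.3)] = 86.988 kg/s

ṁ_c = 87.0 kg/s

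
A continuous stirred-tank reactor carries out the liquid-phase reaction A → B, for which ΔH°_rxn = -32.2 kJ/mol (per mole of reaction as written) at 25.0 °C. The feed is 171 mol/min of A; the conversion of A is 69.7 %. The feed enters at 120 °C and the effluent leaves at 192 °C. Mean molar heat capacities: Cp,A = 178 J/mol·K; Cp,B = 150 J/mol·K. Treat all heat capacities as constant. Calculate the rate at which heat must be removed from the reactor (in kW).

Extent of reaction ξ = 0.697 × 171 = 119.19 mol/min
Reaction term: ξ·ΔH°_rxn = 119.19 × -32.2 = -3837.8 kJ/min
Sensible, feed 120→25 °C: -2891.6 kJ/min
Outlet flows (mol/min): A 51.813, B 119.19
Sensible, products 25→192 °C: 4525.8 kJ/min
Q = ΔH = -2203.6 kJ/min = -36.727 kW
Heat removed = 36.727 kW

Q_out = 36.7 kW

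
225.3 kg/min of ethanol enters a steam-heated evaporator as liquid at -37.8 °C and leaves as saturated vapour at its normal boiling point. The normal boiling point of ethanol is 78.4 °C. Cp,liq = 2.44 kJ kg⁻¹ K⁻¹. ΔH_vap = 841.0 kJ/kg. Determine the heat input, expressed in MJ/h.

Q = 15200 MJ/h

liquid -37.8→78.4 °C: 283.53 kJ/kg
vaporisation at 78.4 °C: 841 kJ/kg
Δh = 283.53 + 841 = 1124.5 kJ/kg
Q = ṁ·Δh = 225.3 kg/min × 1124.5 kJ/kg = 253360 kJ/min
|Q| = 4222.6 kW = 15201 MJ/h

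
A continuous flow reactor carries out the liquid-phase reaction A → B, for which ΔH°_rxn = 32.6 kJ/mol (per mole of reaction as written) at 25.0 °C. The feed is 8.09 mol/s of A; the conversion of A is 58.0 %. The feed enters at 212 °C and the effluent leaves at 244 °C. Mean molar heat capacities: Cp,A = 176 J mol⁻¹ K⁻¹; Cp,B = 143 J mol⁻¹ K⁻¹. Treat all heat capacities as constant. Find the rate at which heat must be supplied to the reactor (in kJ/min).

Extent of reaction ξ = 0.580 × 8.09 = 4.6922 mol/s
Reaction term: ξ·ΔH°_rxn = 4.6922 × 32.6 = 152.97 kJ/s
Sensible, feed 212→25 °C: -266.26 kJ/s
Outlet flows (mol/s): A 3.3978, B 4.6922
Sensible, products 25→244 °C: 277.91 kJ/s
Q = ΔH = 164.62 kJ/s = 164.62 kW
Heat supplied = 9877.1 kJ/min

Q_in = 9880 kJ/min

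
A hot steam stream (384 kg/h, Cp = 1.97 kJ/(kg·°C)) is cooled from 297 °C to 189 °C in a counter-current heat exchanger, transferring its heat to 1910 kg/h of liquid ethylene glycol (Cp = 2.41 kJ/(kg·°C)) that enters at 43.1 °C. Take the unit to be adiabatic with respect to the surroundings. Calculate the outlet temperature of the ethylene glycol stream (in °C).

Heat released by hot stream: Q = 384 × 1.97 × (297 − 189) = 81700 kJ/h
Energy balance on cold side (adiabatic exchanger): Q = ṁ_c·Cp_c·(T_c,out − T_c,in)
T_c,out = 43.1 + 81700/(1910 × 2.41) = 60.849 °C

T_c,out = 60.8 °C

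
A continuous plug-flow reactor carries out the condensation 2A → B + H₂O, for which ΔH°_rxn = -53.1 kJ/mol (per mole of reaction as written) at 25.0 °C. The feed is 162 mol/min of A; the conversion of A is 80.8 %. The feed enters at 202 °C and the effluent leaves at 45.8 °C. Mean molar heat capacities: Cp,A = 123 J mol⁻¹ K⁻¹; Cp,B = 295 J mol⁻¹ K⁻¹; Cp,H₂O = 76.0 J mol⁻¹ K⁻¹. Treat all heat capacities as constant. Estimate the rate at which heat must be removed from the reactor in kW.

Extent of reaction ξ = 0.808 × 162 / 2 = 65.448 mol/min
Reaction term: ξ·ΔH°_rxn = 65.448 × -53.1 = -3475.3 kJ/min
Sensible, feed 202→25 °C: -3526.9 kJ/min
Outlet flows (mol/min): A 31.104, B 65.448, H₂O 65.448
Sensible, products 25→45.8 °C: 584.63 kJ/min
Q = ΔH = -6417.6 kJ/min = -106.96 kW
Heat removed = 106.96 kW

Q_out = 107 kW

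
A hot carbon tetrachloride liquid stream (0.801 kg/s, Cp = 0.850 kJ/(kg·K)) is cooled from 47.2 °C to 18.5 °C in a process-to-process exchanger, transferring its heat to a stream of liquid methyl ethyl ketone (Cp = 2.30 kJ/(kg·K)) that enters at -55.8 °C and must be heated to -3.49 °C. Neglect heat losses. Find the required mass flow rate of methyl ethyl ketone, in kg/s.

Heat released by hot stream: Q = 0.801 × 0.850 × (47.2 − 18.5) = 19.54 kJ/s
Energy balance on cold side (adiabatic exchanger): Q = ṁ_c·Cp_c·(T_c,out − T_c,in)
ṁ_c = 19.54 / [2.30 × (-3.49 − -55.8)] = 0.16241 kg/s

ṁ_c = 0.162 kg/s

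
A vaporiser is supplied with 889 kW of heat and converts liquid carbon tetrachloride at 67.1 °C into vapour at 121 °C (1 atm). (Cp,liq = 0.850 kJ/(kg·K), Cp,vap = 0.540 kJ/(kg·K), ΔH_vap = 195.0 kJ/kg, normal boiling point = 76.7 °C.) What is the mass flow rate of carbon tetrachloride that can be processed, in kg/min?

Δh = 0.850×(76.7−67.1) + 195.0 + 0.540×(121−76.7) = 227.08 kJ/kg
Q = 889 kW = 889 kJ/s = 53340 kJ/min
ṁ = Q/Δh = 53340 / 227.08 = 234.89 kg/min

ṁ = 235 kg/min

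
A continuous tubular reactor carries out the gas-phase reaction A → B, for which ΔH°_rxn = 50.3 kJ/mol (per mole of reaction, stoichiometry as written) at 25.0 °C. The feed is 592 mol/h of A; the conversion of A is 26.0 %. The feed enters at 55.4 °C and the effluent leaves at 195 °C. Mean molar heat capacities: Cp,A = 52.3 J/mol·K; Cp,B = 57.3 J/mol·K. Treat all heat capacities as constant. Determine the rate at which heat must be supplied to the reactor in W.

Extent of reaction ξ = 0.260 × 592 = 153.92 mol/h
Reaction term: ξ·ΔH°_rxn = 153.92 × 50.3 = 7742.2 kJ/h
Sensible, feed 55.4→25 °C: -941.23 kJ/h
Outlet flows (mol/h): A 438.08, B 153.92
Sensible, products 25→195 °C: 5394.3 kJ/h
Q = ΔH = 12195 kJ/h = 3.3876 kW
Heat supplied = 3387.6 W

Q_in = 3390 W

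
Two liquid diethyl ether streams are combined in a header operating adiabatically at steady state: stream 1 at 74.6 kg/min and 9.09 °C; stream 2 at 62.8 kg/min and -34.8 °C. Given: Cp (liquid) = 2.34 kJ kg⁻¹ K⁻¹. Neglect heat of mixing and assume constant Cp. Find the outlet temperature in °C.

No heat crosses the boundary, so H_out = H_in.
Σ ṁᵢCp,ᵢTᵢ = 74.6×2.34×9.09 + 62.8×2.34×-34.8 = -3527.1
Σ ṁᵢCp,ᵢ = 74.6×2.34 + 62.8×2.34 = 321.52
T_out = -3527.1 / 321.52 = -10.97 °C

T_out = -11.0 °C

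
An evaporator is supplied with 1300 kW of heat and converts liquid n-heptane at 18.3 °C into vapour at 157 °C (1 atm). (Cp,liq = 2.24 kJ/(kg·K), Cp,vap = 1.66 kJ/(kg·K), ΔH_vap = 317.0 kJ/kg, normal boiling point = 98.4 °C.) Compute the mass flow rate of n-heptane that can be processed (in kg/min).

ṁ = 131 kg/min

Δh = 2.24×(98.4−18.3) + 317.0 + 1.66×(157−98.4) = 593.7 kJ/kg
Q = 1300 kW = 1300 kJ/s = 78000 kJ/min
ṁ = Q/Δh = 78000 / 593.7 = 131.38 kg/min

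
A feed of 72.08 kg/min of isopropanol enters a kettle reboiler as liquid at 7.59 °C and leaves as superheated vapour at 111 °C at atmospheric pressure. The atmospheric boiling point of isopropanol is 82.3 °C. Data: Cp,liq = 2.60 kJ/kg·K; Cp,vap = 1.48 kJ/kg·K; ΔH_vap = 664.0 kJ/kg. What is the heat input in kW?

Q = 1080 kW

liquid 7.59→82.3 °C: 194.25 kJ/kg
vaporisation at 82.3 °C: 664 kJ/kg
vapour 82.3→111 °C: 42.476 kJ/kg
Δh = 194.25 + 664 + 42.476 = 900.72 kJ/kg
Q = ṁ·Δh = 72.08 kg/min × 900.72 kJ/kg = 64924 kJ/min
|Q| = 1082.1 kW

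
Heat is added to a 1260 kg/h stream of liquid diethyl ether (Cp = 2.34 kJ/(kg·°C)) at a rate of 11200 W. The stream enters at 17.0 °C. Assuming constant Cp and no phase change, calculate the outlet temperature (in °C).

T_out = 30.7 °C

Q = 11200 W = 40320 kJ/h
ΔT = Q/(ṁ·Cp) = 40320/(1260×2.34) = 13.675 K
T_out = 17.0 + 13.675 = 30.675 °C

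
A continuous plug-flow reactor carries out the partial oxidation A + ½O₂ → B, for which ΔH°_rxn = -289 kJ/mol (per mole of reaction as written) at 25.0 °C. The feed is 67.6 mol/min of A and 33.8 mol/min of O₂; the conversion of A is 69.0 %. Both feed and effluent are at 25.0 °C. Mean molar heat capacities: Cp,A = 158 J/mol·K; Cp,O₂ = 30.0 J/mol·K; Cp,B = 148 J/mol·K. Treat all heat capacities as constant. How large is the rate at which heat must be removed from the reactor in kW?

Q_out = 225 kW

Extent of reaction ξ = 0.690 × 67.6 = 46.644 mol/min
Reaction term: ξ·ΔH°_rxn = 46.644 × -289 = -13480 kJ/min
Q = ΔH = -13480 kJ/min = -224.67 kW
Heat removed = 224.67 kW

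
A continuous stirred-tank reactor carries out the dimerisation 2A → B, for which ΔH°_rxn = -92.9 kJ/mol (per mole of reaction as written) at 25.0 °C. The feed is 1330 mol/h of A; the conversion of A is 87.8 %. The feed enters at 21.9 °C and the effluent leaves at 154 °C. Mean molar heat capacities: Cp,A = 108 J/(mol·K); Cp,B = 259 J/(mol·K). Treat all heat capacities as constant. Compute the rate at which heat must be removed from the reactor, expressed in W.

Extent of reaction ξ = 0.878 × 1330 / 2 = 583.87 mol/h
Reaction term: ξ·ΔH°_rxn = 583.87 × -92.9 = -54242 kJ/h
Sensible, feed 21.9→25 °C: 445.28 kJ/h
Outlet flows (mol/h): A 162.26, B 583.87
Sensible, products 25→154 °C: 21768 kJ/h
Q = ΔH = -32028 kJ/h = -8.8967 kW
Heat removed = 8896.7 W

Q_out = 8900 W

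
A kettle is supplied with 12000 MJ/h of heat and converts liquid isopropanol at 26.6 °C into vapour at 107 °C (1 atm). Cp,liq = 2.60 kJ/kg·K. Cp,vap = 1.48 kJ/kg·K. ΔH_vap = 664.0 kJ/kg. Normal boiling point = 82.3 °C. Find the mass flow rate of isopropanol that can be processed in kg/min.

ṁ = 237 kg/min

Δh = 2.60×(82.3−26.6) + 664.0 + 1.48×(107−82.3) = 845.38 kJ/kg
Q = 12000 MJ/h = 3333.3 kJ/s = 200000 kJ/min
ṁ = Q/Δh = 200000 / 845.38 = 236.58 kg/min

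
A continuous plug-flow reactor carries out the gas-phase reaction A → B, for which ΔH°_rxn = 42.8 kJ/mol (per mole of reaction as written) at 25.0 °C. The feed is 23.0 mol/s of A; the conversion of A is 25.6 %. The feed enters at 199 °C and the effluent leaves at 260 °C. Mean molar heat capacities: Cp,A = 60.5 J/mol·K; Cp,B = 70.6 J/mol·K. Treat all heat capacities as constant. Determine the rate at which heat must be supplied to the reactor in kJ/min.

Q_in = 21100 kJ/min

Extent of reaction ξ = 0.256 × 23.0 = 5.888 mol/s
Reaction term: ξ·ΔH°_rxn = 5.888 × 42.8 = 252.01 kJ/s
Sensible, feed 199→25 °C: -242.12 kJ/s
Outlet flows (mol/s): A 17.112, B 5.888
Sensible, products 25→260 °C: 340.98 kJ/s
Q = ΔH = 350.86 kJ/s = 350.86 kW
Heat supplied = 21052 kJ/min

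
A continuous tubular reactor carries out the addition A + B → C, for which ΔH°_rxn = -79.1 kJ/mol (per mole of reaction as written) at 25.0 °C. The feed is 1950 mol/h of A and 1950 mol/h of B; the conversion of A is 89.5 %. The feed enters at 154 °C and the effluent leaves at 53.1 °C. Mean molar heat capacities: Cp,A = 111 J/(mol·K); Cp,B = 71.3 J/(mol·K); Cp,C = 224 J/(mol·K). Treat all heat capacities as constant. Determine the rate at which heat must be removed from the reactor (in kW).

Q_out = 47.7 kW

Extent of reaction ξ = 0.895 × 1950 = 1745.2 mol/h
Reaction term: ξ·ΔH°_rxn = 1745.2 × -79.1 = -138050 kJ/h
Sensible, feed 154→25 °C: -45858 kJ/h
Outlet flows (mol/h): A 204.75, B 204.75, C 1745.2
Sensible, products 25→53.1 °C: 12034 kJ/h
Q = ΔH = -171870 kJ/h = -47.742 kW
Heat removed = 47.742 kW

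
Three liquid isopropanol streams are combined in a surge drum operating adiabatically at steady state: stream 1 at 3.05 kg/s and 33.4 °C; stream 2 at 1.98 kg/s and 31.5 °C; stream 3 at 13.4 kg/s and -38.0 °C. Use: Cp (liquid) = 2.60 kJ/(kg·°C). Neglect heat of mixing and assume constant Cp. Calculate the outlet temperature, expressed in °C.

T_out = -18.7 °C

No heat crosses the boundary, so H_out = H_in.
Σ ṁᵢCp,ᵢTᵢ = 3.05×2.60×33.4 + 1.98×2.60×31.5 + 13.4×2.60×-38.0 = -896.9
Σ ṁᵢCp,ᵢ = 3.05×2.60 + 1.98×2.60 + 13.4×2.60 = 47.918
T_out = -896.9 / 47.918 = -18.717 °C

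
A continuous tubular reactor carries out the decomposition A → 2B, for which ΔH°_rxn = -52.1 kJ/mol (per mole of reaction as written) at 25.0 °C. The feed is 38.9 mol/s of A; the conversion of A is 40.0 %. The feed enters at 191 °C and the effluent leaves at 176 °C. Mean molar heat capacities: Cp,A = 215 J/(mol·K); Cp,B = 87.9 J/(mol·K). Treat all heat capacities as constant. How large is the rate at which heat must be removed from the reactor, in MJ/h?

Extent of reaction ξ = 0.400 × 38.9 = 15.56 mol/s
Reaction term: ξ·ΔH°_rxn = 15.56 × -52.1 = -810.68 kJ/s
Sensible, feed 191→25 °C: -1388.3 kJ/s
Outlet flows (mol/s): A 23.34, B 31.12
Sensible, products 25→176 °C: 1170.8 kJ/s
Q = ΔH = -1028.2 kJ/s = -1028.2 kW
Heat removed = 3701.6 MJ/h

Q_out = 3700 MJ/h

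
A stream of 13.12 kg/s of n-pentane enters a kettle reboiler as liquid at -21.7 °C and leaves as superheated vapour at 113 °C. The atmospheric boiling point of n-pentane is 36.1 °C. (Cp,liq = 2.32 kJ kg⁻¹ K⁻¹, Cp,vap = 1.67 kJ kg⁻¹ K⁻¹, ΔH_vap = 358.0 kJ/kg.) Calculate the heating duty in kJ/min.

liquid -21.7→36.1 °C: 134.1 kJ/kg
vaporisation at 36.1 °C: 358 kJ/kg
vapour 36.1→113 °C: 128.42 kJ/kg
Δh = 134.1 + 358 + 128.42 = 620.52 kJ/kg
Q = ṁ·Δh = 13.12 kg/s × 620.52 kJ/kg = 8141.2 kJ/s
|Q| = 8141.2 kW = 488470 kJ/min

Q = 488000 kJ/min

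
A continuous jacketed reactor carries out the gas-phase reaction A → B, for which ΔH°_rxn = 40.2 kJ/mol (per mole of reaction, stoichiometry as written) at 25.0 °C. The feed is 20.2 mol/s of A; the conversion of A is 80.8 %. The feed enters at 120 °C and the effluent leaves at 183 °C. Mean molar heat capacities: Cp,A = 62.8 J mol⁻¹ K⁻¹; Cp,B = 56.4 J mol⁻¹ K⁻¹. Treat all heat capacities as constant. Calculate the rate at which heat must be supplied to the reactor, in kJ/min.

Extent of reaction ξ = 0.808 × 20.2 = 16.322 mol/s
Reaction term: ξ·ΔH°_rxn = 16.322 × 40.2 = 656.13 kJ/s
Sensible, feed 120→25 °C: -120.51 kJ/s
Outlet flows (mol/s): A 3.8784, B 16.322
Sensible, products 25→183 °C: 183.93 kJ/s
Q = ΔH = 719.54 kJ/s = 719.54 kW
Heat supplied = 43173 kJ/min

Q_in = 43200 kJ/min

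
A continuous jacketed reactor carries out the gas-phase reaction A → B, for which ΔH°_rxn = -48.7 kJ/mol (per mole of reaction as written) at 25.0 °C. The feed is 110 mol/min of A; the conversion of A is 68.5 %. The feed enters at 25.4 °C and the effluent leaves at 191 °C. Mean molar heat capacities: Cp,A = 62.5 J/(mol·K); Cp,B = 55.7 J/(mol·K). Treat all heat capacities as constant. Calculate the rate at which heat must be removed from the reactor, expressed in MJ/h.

Q_out = 157 MJ/h

Extent of reaction ξ = 0.685 × 110 = 75.35 mol/min
Reaction term: ξ·ΔH°_rxn = 75.35 × -48.7 = -3669.5 kJ/min
Sensible, feed 25.4→25 °C: -2.75 kJ/min
Outlet flows (mol/min): A 34.65, B 75.35
Sensible, products 25→191 °C: 1056.2 kJ/min
Q = ΔH = -2616.1 kJ/min = -43.602 kW
Heat removed = 156.97 MJ/h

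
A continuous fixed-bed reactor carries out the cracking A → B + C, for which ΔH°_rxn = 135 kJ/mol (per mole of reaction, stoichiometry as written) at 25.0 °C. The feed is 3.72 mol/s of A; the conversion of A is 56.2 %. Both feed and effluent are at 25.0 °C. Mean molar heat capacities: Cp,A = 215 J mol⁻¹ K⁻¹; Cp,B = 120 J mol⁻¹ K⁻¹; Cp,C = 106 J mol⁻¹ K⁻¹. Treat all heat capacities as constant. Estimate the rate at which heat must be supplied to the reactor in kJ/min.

Extent of reaction ξ = 0.562 × 3.72 = 2.0906 mol/s
Reaction term: ξ·ΔH°_rxn = 2.0906 × 135 = 282.24 kJ/s
Q = ΔH = 282.24 kJ/s = 282.24 kW
Heat supplied = 16934 kJ/min

Q_in = 16900 kJ/min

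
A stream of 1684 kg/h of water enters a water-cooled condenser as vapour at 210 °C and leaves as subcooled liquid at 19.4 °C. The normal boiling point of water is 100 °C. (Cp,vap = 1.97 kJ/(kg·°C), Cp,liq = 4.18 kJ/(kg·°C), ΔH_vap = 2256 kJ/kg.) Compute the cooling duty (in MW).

Q_c = 1.31 MW

vapour 210→100 °C: -216.7 kJ/kg
condensation at 100 °C: -2256 kJ/kg
liquid 100→19.4 °C: -336.91 kJ/kg
Δh = -216.7 + -2256 + -336.91 = -2809.6 kJ/kg
Q = ṁ·Δh = 1684 kg/h × -2809.6 kJ/kg = -4.7314e+06 kJ/h
|Q| = 1314.3 kW = 1.3143 MW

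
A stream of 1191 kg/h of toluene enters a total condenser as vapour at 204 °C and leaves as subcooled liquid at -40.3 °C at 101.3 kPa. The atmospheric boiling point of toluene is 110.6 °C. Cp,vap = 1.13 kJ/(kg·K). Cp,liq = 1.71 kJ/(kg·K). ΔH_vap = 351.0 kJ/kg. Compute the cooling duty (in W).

vapour 204→110.6 °C: -105.54 kJ/kg
condensation at 110.6 °C: -351 kJ/kg
liquid 110.6→-40.3 °C: -258.04 kJ/kg
Δh = -105.54 + -351 + -258.04 = -714.58 kJ/kg
Q = ṁ·Δh = 1191 kg/h × -714.58 kJ/kg = -851070 kJ/h
|Q| = 236.41 kW = 236410 W

Q_c = 236000 W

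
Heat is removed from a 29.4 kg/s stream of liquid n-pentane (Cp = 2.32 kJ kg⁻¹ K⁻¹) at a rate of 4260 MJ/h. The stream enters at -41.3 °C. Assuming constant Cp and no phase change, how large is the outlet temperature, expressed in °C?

T_out = -58.6 °C

Q = 4260 MJ/h = 1183.3 kJ/s
ΔT = Q/(ṁ·Cp) = 1183.3/(29.4×2.32) = 17.349 K
T_out = -41.3 − 17.349 = -58.649 °C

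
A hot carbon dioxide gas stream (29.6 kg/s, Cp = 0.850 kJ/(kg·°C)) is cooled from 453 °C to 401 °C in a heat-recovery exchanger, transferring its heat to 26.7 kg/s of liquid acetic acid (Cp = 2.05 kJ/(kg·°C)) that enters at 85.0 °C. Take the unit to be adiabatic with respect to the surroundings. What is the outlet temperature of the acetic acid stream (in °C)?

Heat released by hot stream: Q = 29.6 × 0.850 × (453 − 401) = 1308.3 kJ/s
Energy balance on cold side (adiabatic exchanger): Q = ṁ_c·Cp_c·(T_c,out − T_c,in)
T_c,out = 85.0 + 1308.3/(26.7 × 2.05) = 108.9 °C

T_c,out = 109 °C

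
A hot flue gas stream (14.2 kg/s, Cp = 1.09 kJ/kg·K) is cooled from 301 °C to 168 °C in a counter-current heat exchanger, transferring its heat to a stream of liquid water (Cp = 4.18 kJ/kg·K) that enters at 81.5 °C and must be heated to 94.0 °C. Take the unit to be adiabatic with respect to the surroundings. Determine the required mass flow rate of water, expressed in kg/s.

Heat released by hot stream: Q = 14.2 × 1.09 × (301 − 168) = 2058.6 kJ/s
Energy balance on cold side (adiabatic exchanger): Q = ṁ_c·Cp_c·(T_c,out − T_c,in)
ṁ_c = 2058.6 / [4.18 × (94.0 − 81.5)] = 39.399 kg/s

ṁ_c = 39.4 kg/s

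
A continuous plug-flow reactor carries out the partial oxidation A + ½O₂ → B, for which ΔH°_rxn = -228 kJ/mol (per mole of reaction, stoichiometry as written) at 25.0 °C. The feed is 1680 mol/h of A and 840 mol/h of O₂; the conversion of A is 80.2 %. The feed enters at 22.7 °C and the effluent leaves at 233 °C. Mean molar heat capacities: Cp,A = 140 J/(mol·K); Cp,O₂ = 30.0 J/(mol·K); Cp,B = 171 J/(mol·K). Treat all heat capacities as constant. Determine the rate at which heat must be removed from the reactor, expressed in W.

Extent of reaction ξ = 0.802 × 1680 = 1347.4 mol/h
Reaction term: ξ·ΔH°_rxn = 1347.4 × -228 = -307200 kJ/h
Sensible, feed 22.7→25 °C: 598.92 kJ/h
Outlet flows (mol/h): A 332.64, O₂ 166.32, B 1347.4
Sensible, products 25→233 °C: 58647 kJ/h
Q = ΔH = -247950 kJ/h = -68.876 kW
Heat removed = 68876 W

Q_out = 68900 W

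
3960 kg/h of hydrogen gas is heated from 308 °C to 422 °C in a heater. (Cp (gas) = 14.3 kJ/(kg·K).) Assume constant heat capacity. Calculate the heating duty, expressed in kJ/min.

Q = 108000 kJ/min

Q = ṁ·Cp·ΔT = 3960 × 14.3 × (422 − 308) = 6.4556e+06 kJ/h
Converting: 6.4556e+06 / 3600 s = 1793.2 kW
Heating duty = 107590 kJ/min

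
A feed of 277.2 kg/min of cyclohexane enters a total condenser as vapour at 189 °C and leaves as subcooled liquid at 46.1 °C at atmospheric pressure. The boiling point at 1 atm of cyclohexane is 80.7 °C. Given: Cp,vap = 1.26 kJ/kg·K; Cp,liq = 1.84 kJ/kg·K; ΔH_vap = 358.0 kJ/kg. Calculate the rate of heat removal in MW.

vapour 189→80.7 °C: -136.46 kJ/kg
condensation at 80.7 °C: -358 kJ/kg
liquid 80.7→46.1 °C: -63.664 kJ/kg
Δh = -136.46 + -358 + -63.664 = -558.12 kJ/kg
Q = ṁ·Δh = 277.2 kg/min × -558.12 kJ/kg = -154710 kJ/min
|Q| = 2578.5 kW = 2.5785 MW

Q_c = 2.58 MW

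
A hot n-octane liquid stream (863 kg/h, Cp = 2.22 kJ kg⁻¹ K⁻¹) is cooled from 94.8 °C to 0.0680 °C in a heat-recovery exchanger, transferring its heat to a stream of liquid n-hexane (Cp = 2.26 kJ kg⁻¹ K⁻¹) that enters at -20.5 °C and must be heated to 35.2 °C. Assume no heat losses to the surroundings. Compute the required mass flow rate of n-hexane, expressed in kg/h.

Heat released by hot stream: Q = 863 × 2.22 × (94.8 − 0.0680) = 181490 kJ/h
Energy balance on cold side (adiabatic exchanger): Q = ṁ_c·Cp_c·(T_c,out − T_c,in)
ṁ_c = 181490 / [2.26 × (35.2 − -20.5)] = 1441.8 kg/h

ṁ_c = 1440 kg/h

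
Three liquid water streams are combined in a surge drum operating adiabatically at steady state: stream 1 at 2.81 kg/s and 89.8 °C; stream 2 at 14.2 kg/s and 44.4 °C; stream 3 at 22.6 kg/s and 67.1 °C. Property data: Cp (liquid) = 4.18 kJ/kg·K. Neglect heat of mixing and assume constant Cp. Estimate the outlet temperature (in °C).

No heat crosses the boundary, so H_out = H_in.
T_out = Σ ṁᵢCp,ᵢTᵢ / Σ ṁᵢCp,ᵢ
      = 10029 / 165.57 = 60.573 °C

T_out = 60.6 °C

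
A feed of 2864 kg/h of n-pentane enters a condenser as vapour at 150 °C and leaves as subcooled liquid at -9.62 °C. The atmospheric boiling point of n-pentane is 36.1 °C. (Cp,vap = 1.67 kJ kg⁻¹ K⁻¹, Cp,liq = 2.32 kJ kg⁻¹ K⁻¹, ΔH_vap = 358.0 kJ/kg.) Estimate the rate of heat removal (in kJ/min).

vapour 150→36.1 °C: -190.21 kJ/kg
condensation at 36.1 °C: -358 kJ/kg
liquid 36.1→-9.62 °C: -106.07 kJ/kg
Δh = -190.21 + -358 + -106.07 = -654.28 kJ/kg
Q = ṁ·Δh = 2864 kg/h × -654.28 kJ/kg = -1.8739e+06 kJ/h
|Q| = 520.52 kW = 31231 kJ/min

Q_c = 31200 kJ/min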